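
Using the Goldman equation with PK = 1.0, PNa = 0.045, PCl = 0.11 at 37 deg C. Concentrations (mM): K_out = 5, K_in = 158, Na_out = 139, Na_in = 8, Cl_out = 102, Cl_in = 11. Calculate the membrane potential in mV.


Vm = (RT/F)*ln((PK*Ko + PNa*Nao + PCl*Cli)/(PK*Ki + PNa*Nai + PCl*Clo))
Numer = 12.465, Denom = 169.58
Vm = -69.76 mV


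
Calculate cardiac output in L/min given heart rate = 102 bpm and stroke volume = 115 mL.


CO = HR * SV
CO = 102 * 115 / 1000
CO = 11.73 L/min


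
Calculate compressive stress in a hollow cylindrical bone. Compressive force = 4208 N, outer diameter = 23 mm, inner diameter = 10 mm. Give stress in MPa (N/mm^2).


A = pi*(r_o^2 - r_i^2)
r_o = 11.5 mm, r_i = 5 mm
A = 336.936 mm^2
sigma = F/A = 4208 / 336.936
sigma = 12.49 MPa


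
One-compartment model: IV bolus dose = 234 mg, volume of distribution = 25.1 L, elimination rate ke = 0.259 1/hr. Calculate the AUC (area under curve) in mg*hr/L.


C0 = Dose/Vd = 234/25.1 = 9.32271 mg/L
AUC = C0/ke = 9.32271/0.259
AUC = 36 mg*hr/L


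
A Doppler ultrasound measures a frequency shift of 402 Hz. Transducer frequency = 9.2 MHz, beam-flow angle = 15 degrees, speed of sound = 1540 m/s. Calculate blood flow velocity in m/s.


v = fd * c / (2 * f0 * cos(theta))
v = 402 * 1540 / (2 * 9.2000e+06 * cos(15))
v = 0.03483 m/s


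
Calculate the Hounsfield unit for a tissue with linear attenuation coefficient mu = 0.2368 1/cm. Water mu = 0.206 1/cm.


HU = ((mu_tissue - mu_water) / mu_water) * 1000
HU = ((0.2368 - 0.206) / 0.206) * 1000
HU = 149.5


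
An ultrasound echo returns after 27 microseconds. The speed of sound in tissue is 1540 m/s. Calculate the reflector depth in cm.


depth = c * t / 2
t = 27 us = 2.7000e-05 s
depth = 1540 * 2.7000e-05 / 2
depth = 0.02079 m = 2.079 cm


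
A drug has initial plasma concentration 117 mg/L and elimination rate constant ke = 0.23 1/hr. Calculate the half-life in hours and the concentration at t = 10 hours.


t_half = ln(2) / ke = 0.693147 / 0.23 = 3.014 hr
C(t) = C0 * exp(-ke*t) = 117 * exp(-0.23*10)
C(10) = 11.73 mg/L


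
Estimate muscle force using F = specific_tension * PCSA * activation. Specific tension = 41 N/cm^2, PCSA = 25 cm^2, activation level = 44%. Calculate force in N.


F = sigma * PCSA * activation
F = 41 * 25 * 0.44
F = 451 N


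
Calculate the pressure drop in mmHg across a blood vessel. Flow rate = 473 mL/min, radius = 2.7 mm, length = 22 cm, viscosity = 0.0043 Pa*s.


dP = 8*mu*L*Q / (pi*r^4)
Q = 473 mL/min = 7.88333e-06 m^3/s
dP = 357.344 Pa = 357.344 / 133.322 mmHg = 2.68 mmHg


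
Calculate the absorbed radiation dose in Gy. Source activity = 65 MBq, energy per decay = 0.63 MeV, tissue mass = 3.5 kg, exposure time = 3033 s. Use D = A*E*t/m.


A = 65 MBq = 6.5000e+07 Bq
E = 0.63 MeV = 1.00926e-13 J
D = A*E*t/m = 6.5000e+07*1.00926e-13*3033/3.5
D = 0.005685 Gy


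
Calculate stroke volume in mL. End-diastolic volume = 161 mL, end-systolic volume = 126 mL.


SV = EDV - ESV
SV = 161 - 126
SV = 35 mL


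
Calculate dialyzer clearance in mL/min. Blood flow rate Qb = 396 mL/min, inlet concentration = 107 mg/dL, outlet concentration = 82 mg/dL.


K = Qb * (Cb_in - Cb_out) / Cb_in
K = 396 * (107 - 82) / 107
K = 92.52 mL/min


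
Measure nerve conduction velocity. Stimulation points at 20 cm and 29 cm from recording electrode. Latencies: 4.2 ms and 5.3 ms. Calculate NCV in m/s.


Distance = (29 - 20) / 100 = 0.09 m
dt = (5.3 - 4.2) / 1000 = 0.0011 s
NCV = dist / dt = 81.82 m/s


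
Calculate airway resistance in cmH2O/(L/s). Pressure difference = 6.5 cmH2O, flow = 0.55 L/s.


R = dP / flow
R = 6.5 / 0.55
R = 11.82 cmH2O/(L/s)


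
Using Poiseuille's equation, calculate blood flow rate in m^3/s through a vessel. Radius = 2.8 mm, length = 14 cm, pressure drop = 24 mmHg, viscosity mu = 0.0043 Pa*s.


Q = pi*r^4*dP / (8*mu*L)
r = 0.0028 m, L = 0.14 m
dP = 24 mmHg = 3199.728 Pa
Q = 1.2829e-04 m^3/s


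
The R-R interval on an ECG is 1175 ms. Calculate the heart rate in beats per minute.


HR = 60 / RR_interval(s)
RR = 1175 ms = 1.175 s
HR = 60 / 1.175 = 51.06 bpm


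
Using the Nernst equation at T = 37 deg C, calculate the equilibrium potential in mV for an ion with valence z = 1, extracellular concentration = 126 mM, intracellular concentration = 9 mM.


E = (RT/(zF)) * ln(C_out/C_in)
T = 37 + 273.15 = 310.15 K
E = (8.314 * 310.15 / (1 * 96485)) * ln(126/9)
E = 70.53 mV


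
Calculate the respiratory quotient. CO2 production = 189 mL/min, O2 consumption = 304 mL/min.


RQ = VCO2 / VO2
RQ = 189 / 304
RQ = 0.6217


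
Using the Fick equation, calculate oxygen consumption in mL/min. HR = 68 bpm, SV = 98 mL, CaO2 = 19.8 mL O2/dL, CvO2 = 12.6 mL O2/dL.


CO = HR*SV = 68*98/1000 = 6.664 L/min
a-v O2 diff = 19.8 - 12.6 = 7.2 mL/dL
VO2 = CO * (CaO2-CvO2) * 10 dL/L
VO2 = 6.664 * 7.2 * 10
VO2 = 479.8 mL/min


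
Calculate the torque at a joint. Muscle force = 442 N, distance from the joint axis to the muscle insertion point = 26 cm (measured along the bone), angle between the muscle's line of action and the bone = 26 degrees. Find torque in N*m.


Torque = F * d * sin(theta)   (moment arm = d*sin(theta))
d = 26 cm = 0.26 m
Torque = 442 * 0.26 * sin(26)
Torque = 50.38 N*m


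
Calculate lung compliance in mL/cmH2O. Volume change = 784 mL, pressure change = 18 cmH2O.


C = dV / dP
C = 784 / 18
C = 43.56 mL/cmH2O


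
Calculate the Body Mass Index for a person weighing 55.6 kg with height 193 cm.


BMI = weight / height^2
height = 193 cm = 1.93 m
BMI = 55.6 / 1.93^2
BMI = 14.93 kg/m^2


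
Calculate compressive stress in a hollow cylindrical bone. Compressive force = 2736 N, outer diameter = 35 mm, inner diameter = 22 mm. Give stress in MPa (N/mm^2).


A = pi*(r_o^2 - r_i^2)
r_o = 17.5 mm, r_i = 11 mm
A = 581.98 mm^2
sigma = F/A = 2736 / 581.98
sigma = 4.701 MPa


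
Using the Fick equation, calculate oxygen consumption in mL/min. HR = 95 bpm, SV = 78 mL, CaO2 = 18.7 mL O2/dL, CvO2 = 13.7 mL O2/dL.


CO = HR*SV = 95*78/1000 = 7.41 L/min
a-v O2 diff = 18.7 - 13.7 = 5 mL/dL
VO2 = CO * (CaO2-CvO2) * 10 dL/L
VO2 = 7.41 * 5 * 10
VO2 = 370.5 mL/min


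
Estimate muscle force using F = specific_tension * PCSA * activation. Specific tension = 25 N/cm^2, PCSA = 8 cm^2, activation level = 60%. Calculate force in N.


F = sigma * PCSA * activation
F = 25 * 8 * 0.6
F = 120 N


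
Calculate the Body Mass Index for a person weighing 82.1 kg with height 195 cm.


BMI = weight / height^2
height = 195 cm = 1.95 m
BMI = 82.1 / 1.95^2
BMI = 21.59 kg/m^2


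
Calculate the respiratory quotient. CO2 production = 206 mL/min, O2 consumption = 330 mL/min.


RQ = VCO2 / VO2
RQ = 206 / 330
RQ = 0.6242


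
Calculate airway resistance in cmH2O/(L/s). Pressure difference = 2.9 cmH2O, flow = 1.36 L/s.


R = dP / flow
R = 2.9 / 1.36
R = 2.132 cmH2O/(L/s)


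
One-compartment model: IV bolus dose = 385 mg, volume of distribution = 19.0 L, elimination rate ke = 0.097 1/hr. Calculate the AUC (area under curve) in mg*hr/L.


C0 = Dose/Vd = 385/19.0 = 20.2632 mg/L
AUC = C0/ke = 20.2632/0.097
AUC = 208.9 mg*hr/L


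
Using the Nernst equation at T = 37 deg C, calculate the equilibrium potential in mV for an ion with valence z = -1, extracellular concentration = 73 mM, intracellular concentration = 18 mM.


E = (RT/(zF)) * ln(C_out/C_in)
T = 37 + 273.15 = 310.15 K
E = (8.314 * 310.15 / (-1 * 96485)) * ln(73/18)
E = -37.42 mV


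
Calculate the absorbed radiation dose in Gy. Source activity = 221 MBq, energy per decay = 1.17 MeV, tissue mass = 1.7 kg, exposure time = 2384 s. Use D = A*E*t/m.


A = 221 MBq = 2.2100e+08 Bq
E = 1.17 MeV = 1.87434e-13 J
D = A*E*t/m = 2.2100e+08*1.87434e-13*2384/1.7
D = 0.05809 Gy


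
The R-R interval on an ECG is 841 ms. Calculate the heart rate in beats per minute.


HR = 60 / RR_interval(s)
RR = 841 ms = 0.841 s
HR = 60 / 0.841 = 71.34 bpm


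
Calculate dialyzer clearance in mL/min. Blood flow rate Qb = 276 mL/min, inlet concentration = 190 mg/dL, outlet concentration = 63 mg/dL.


K = Qb * (Cb_in - Cb_out) / Cb_in
K = 276 * (190 - 63) / 190
K = 184.5 mL/min


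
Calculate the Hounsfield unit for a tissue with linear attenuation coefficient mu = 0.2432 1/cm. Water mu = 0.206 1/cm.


HU = ((mu_tissue - mu_water) / mu_water) * 1000
HU = ((0.2432 - 0.206) / 0.206) * 1000
HU = 180.6


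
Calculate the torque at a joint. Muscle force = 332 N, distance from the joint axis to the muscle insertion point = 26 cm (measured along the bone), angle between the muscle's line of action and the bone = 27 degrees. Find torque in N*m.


Torque = F * d * sin(theta)   (moment arm = d*sin(theta))
d = 26 cm = 0.26 m
Torque = 332 * 0.26 * sin(27)
Torque = 39.19 N*m


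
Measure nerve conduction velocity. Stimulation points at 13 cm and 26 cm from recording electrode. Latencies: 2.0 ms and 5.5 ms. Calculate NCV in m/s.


Distance = (26 - 13) / 100 = 0.13 m
dt = (5.5 - 2.0) / 1000 = 0.0035 s
NCV = dist / dt = 37.14 m/s


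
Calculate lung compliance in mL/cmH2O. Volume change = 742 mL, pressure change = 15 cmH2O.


C = dV / dP
C = 742 / 15
C = 49.47 mL/cmH2O


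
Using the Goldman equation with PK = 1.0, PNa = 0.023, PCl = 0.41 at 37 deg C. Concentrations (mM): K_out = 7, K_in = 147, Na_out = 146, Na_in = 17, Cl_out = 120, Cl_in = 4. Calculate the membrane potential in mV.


Vm = (RT/F)*ln((PK*Ko + PNa*Nao + PCl*Cli)/(PK*Ki + PNa*Nai + PCl*Clo))
Numer = 11.998, Denom = 196.591
Vm = -74.73 mV


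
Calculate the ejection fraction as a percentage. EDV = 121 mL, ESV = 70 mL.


SV = EDV - ESV = 121 - 70 = 51 mL
EF = SV/EDV * 100 = 51/121 * 100
EF = 42.15%


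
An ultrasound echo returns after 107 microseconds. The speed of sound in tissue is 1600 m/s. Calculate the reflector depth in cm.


depth = c * t / 2
t = 107 us = 1.0700e-04 s
depth = 1600 * 1.0700e-04 / 2
depth = 0.0856 m = 8.56 cm


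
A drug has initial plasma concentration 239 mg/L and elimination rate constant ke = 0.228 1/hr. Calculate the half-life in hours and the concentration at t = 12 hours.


t_half = ln(2) / ke = 0.693147 / 0.228 = 3.04 hr
C(t) = C0 * exp(-ke*t) = 239 * exp(-0.228*12)
C(12) = 15.49 mg/L


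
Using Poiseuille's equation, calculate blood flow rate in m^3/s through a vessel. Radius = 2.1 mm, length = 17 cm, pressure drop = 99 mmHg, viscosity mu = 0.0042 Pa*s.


Q = pi*r^4*dP / (8*mu*L)
r = 0.0021 m, L = 0.17 m
dP = 99 mmHg = 13198.878 Pa
Q = 1.4118e-04 m^3/s


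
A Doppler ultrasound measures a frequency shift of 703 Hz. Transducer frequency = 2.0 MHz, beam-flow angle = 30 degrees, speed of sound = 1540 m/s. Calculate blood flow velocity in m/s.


v = fd * c / (2 * f0 * cos(theta))
v = 703 * 1540 / (2 * 2.0000e+06 * cos(30))
v = 0.3125 m/s


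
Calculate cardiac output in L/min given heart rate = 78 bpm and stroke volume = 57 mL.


CO = HR * SV
CO = 78 * 57 / 1000
CO = 4.446 L/min


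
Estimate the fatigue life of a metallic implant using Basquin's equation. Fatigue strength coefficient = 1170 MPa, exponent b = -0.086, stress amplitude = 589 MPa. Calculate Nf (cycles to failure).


sigma_a = sigma_f' * (2Nf)^b
2Nf = (sigma_a/sigma_f')^(1/b)
2Nf = (589/1170)^(1/-0.086)
2Nf = 2923.727
Nf = 1462


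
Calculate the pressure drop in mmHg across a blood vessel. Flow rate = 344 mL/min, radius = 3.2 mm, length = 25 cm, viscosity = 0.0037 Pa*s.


dP = 8*mu*L*Q / (pi*r^4)
Q = 344 mL/min = 5.73333e-06 m^3/s
dP = 128.792 Pa = 128.792 / 133.322 mmHg = 0.966 mmHg


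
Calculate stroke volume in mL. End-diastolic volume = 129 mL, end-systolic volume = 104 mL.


SV = EDV - ESV
SV = 129 - 104
SV = 25 mL


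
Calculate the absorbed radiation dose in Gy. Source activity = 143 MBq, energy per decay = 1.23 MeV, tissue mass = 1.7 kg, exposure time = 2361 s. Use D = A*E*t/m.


A = 143 MBq = 1.4300e+08 Bq
E = 1.23 MeV = 1.97046e-13 J
D = A*E*t/m = 1.4300e+08*1.97046e-13*2361/1.7
D = 0.03913 Gy


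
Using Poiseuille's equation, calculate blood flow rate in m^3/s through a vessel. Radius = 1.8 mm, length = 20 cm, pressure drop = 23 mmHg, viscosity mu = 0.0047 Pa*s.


Q = pi*r^4*dP / (8*mu*L)
r = 0.0018 m, L = 0.2 m
dP = 23 mmHg = 3066.406 Pa
Q = 1.3448e-05 m^3/s


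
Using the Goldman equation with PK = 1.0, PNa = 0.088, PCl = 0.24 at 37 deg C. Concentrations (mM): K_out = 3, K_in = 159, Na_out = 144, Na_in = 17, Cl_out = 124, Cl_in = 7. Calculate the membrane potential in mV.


Vm = (RT/F)*ln((PK*Ko + PNa*Nao + PCl*Cli)/(PK*Ki + PNa*Nai + PCl*Clo))
Numer = 17.352, Denom = 190.256
Vm = -64 mV


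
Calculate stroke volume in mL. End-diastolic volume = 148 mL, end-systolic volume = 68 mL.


SV = EDV - ESV
SV = 148 - 68
SV = 80 mL


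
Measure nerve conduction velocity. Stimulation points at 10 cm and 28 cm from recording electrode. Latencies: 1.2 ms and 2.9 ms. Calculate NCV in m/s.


Distance = (28 - 10) / 100 = 0.18 m
dt = (2.9 - 1.2) / 1000 = 0.0017 s
NCV = dist / dt = 105.9 m/s


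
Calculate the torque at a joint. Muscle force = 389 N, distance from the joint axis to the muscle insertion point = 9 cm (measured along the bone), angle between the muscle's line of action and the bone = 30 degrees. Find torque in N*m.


Torque = F * d * sin(theta)   (moment arm = d*sin(theta))
d = 9 cm = 0.09 m
Torque = 389 * 0.09 * sin(30)
Torque = 17.5 N*m


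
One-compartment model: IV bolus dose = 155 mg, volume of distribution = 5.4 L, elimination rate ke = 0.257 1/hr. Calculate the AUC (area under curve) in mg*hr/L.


C0 = Dose/Vd = 155/5.4 = 28.7037 mg/L
AUC = C0/ke = 28.7037/0.257
AUC = 111.7 mg*hr/L


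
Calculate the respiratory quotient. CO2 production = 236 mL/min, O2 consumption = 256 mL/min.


RQ = VCO2 / VO2
RQ = 236 / 256
RQ = 0.9219


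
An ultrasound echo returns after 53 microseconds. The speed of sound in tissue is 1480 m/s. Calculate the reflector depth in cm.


depth = c * t / 2
t = 53 us = 5.3000e-05 s
depth = 1480 * 5.3000e-05 / 2
depth = 0.03922 m = 3.922 cm


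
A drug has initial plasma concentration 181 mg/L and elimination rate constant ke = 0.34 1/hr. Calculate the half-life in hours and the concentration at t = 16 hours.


t_half = ln(2) / ke = 0.693147 / 0.34 = 2.039 hr
C(t) = C0 * exp(-ke*t) = 181 * exp(-0.34*16)
C(16) = 0.7854 mg/L


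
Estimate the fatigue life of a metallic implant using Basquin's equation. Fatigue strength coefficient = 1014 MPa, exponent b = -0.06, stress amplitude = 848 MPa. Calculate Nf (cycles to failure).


sigma_a = sigma_f' * (2Nf)^b
2Nf = (sigma_a/sigma_f')^(1/b)
2Nf = (848/1014)^(1/-0.06)
2Nf = 19.680451
Nf = 9.84


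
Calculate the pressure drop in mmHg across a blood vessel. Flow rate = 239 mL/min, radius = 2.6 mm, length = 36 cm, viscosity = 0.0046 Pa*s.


dP = 8*mu*L*Q / (pi*r^4)
Q = 239 mL/min = 3.98333e-06 m^3/s
dP = 367.581 Pa = 367.581 / 133.322 mmHg = 2.757 mmHg


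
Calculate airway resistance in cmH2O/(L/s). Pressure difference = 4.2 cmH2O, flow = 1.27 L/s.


R = dP / flow
R = 4.2 / 1.27
R = 3.307 cmH2O/(L/s)


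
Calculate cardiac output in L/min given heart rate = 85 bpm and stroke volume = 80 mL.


CO = HR * SV
CO = 85 * 80 / 1000
CO = 6.8 L/min


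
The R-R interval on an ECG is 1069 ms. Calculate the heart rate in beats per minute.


HR = 60 / RR_interval(s)
RR = 1069 ms = 1.069 s
HR = 60 / 1.069 = 56.13 bpm


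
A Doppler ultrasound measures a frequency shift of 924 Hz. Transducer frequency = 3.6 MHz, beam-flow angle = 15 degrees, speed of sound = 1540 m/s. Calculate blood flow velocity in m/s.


v = fd * c / (2 * f0 * cos(theta))
v = 924 * 1540 / (2 * 3.6000e+06 * cos(15))
v = 0.2046 m/s


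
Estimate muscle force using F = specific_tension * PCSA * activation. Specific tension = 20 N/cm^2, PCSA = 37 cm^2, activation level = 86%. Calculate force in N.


F = sigma * PCSA * activation
F = 20 * 37 * 0.86
F = 636.4 N


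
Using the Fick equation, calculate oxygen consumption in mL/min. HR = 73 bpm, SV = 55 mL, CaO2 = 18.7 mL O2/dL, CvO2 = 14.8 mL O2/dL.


CO = HR*SV = 73*55/1000 = 4.015 L/min
a-v O2 diff = 18.7 - 14.8 = 3.9 mL/dL
VO2 = CO * (CaO2-CvO2) * 10 dL/L
VO2 = 4.015 * 3.9 * 10
VO2 = 156.6 mL/min


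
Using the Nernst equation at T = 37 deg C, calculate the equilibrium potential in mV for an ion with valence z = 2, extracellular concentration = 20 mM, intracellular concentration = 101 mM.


E = (RT/(zF)) * ln(C_out/C_in)
T = 37 + 273.15 = 310.15 K
E = (8.314 * 310.15 / (2 * 96485)) * ln(20/101)
E = -21.64 mV


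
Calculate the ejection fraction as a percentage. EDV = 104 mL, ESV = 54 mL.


SV = EDV - ESV = 104 - 54 = 50 mL
EF = SV/EDV * 100 = 50/104 * 100
EF = 48.08%


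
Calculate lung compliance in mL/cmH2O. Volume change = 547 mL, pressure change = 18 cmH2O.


C = dV / dP
C = 547 / 18
C = 30.39 mL/cmH2O


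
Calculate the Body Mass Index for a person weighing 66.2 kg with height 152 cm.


BMI = weight / height^2
height = 152 cm = 1.52 m
BMI = 66.2 / 1.52^2
BMI = 28.65 kg/m^2


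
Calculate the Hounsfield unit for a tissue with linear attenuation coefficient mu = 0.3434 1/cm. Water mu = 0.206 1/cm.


HU = ((mu_tissue - mu_water) / mu_water) * 1000
HU = ((0.3434 - 0.206) / 0.206) * 1000
HU = 667


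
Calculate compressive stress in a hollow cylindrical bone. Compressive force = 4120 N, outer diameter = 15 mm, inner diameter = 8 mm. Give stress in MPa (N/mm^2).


A = pi*(r_o^2 - r_i^2)
r_o = 7.5 mm, r_i = 4 mm
A = 126.449 mm^2
sigma = F/A = 4120 / 126.449
sigma = 32.58 MPa


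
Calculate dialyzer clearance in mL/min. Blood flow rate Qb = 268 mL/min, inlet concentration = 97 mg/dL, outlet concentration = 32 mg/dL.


K = Qb * (Cb_in - Cb_out) / Cb_in
K = 268 * (97 - 32) / 97
K = 179.6 mL/min


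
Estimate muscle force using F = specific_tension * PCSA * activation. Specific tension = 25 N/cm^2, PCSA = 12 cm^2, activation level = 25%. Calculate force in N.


F = sigma * PCSA * activation
F = 25 * 12 * 0.25
F = 75 N


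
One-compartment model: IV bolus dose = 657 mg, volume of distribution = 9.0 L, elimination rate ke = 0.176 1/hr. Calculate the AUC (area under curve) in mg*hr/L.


C0 = Dose/Vd = 657/9.0 = 73 mg/L
AUC = C0/ke = 73/0.176
AUC = 414.8 mg*hr/L


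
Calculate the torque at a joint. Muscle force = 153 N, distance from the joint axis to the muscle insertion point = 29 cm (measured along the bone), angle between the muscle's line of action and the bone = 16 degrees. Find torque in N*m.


Torque = F * d * sin(theta)   (moment arm = d*sin(theta))
d = 29 cm = 0.29 m
Torque = 153 * 0.29 * sin(16)
Torque = 12.23 N*m


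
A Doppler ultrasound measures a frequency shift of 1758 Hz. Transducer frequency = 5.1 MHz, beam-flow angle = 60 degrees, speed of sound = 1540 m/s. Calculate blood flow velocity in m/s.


v = fd * c / (2 * f0 * cos(theta))
v = 1758 * 1540 / (2 * 5.1000e+06 * cos(60))
v = 0.5308 m/s


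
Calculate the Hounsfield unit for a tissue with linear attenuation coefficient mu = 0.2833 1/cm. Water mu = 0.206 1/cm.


HU = ((mu_tissue - mu_water) / mu_water) * 1000
HU = ((0.2833 - 0.206) / 0.206) * 1000
HU = 375.2


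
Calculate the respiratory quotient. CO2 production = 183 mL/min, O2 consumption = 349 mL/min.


RQ = VCO2 / VO2
RQ = 183 / 349
RQ = 0.5244


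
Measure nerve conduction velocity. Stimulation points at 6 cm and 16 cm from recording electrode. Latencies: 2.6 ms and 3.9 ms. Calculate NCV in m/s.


Distance = (16 - 6) / 100 = 0.1 m
dt = (3.9 - 2.6) / 1000 = 0.0013 s
NCV = dist / dt = 76.92 m/s


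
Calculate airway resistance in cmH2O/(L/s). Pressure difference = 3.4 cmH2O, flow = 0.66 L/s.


R = dP / flow
R = 3.4 / 0.66
R = 5.152 cmH2O/(L/s)


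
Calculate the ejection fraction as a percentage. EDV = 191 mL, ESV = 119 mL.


SV = EDV - ESV = 191 - 119 = 72 mL
EF = SV/EDV * 100 = 72/191 * 100
EF = 37.7%


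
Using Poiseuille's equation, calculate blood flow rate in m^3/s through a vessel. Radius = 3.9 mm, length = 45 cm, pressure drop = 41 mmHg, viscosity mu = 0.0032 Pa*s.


Q = pi*r^4*dP / (8*mu*L)
r = 0.0039 m, L = 0.45 m
dP = 41 mmHg = 5466.202 Pa
Q = 3.4486e-04 m^3/s


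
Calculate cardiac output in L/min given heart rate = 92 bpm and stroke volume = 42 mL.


CO = HR * SV
CO = 92 * 42 / 1000
CO = 3.864 L/min


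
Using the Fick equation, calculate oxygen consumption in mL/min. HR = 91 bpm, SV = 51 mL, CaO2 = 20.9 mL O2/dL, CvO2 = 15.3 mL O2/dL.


CO = HR*SV = 91*51/1000 = 4.641 L/min
a-v O2 diff = 20.9 - 15.3 = 5.6 mL/dL
VO2 = CO * (CaO2-CvO2) * 10 dL/L
VO2 = 4.641 * 5.6 * 10
VO2 = 259.9 mL/min


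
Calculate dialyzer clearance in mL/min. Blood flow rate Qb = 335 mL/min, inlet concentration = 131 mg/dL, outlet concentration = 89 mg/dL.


K = Qb * (Cb_in - Cb_out) / Cb_in
K = 335 * (131 - 89) / 131
K = 107.4 mL/min


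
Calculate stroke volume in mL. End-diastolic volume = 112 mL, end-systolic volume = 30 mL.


SV = EDV - ESV
SV = 112 - 30
SV = 82 mL


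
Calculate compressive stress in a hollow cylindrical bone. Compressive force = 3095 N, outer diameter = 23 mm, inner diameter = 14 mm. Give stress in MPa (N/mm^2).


A = pi*(r_o^2 - r_i^2)
r_o = 11.5 mm, r_i = 7 mm
A = 261.538 mm^2
sigma = F/A = 3095 / 261.538
sigma = 11.83 MPa


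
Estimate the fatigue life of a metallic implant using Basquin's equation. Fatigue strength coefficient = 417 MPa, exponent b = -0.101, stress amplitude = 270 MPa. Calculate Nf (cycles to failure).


sigma_a = sigma_f' * (2Nf)^b
2Nf = (sigma_a/sigma_f')^(1/b)
2Nf = (270/417)^(1/-0.101)
2Nf = 73.966076
Nf = 36.98


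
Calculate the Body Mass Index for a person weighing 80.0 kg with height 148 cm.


BMI = weight / height^2
height = 148 cm = 1.48 m
BMI = 80.0 / 1.48^2
BMI = 36.52 kg/m^2


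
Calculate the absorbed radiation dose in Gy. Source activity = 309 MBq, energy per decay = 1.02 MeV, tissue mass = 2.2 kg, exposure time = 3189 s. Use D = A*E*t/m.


A = 309 MBq = 3.0900e+08 Bq
E = 1.02 MeV = 1.63404e-13 J
D = A*E*t/m = 3.0900e+08*1.63404e-13*3189/2.2
D = 0.07319 Gy


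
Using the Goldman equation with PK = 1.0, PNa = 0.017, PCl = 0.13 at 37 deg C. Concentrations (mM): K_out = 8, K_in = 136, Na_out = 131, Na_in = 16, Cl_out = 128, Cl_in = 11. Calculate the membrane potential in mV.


Vm = (RT/F)*ln((PK*Ko + PNa*Nao + PCl*Cli)/(PK*Ki + PNa*Nai + PCl*Clo))
Numer = 11.657, Denom = 152.912
Vm = -68.79 mV


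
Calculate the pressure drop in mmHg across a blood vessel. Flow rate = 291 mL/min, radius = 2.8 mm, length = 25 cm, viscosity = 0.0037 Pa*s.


dP = 8*mu*L*Q / (pi*r^4)
Q = 291 mL/min = 4.85e-06 m^3/s
dP = 185.862 Pa = 185.862 / 133.322 mmHg = 1.394 mmHg


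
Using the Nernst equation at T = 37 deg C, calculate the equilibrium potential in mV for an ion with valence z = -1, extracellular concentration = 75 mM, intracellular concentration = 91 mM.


E = (RT/(zF)) * ln(C_out/C_in)
T = 37 + 273.15 = 310.15 K
E = (8.314 * 310.15 / (-1 * 96485)) * ln(75/91)
E = 5.168 mV


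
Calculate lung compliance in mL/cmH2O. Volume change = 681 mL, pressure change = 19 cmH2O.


C = dV / dP
C = 681 / 19
C = 35.84 mL/cmH2O


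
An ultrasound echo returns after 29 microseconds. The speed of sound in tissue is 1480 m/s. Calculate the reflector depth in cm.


depth = c * t / 2
t = 29 us = 2.9000e-05 s
depth = 1480 * 2.9000e-05 / 2
depth = 0.02146 m = 2.146 cm


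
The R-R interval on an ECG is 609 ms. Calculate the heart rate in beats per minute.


HR = 60 / RR_interval(s)
RR = 609 ms = 0.609 s
HR = 60 / 0.609 = 98.52 bpm


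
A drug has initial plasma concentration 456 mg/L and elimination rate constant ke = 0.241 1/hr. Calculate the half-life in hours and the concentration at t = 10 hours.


t_half = ln(2) / ke = 0.693147 / 0.241 = 2.876 hr
C(t) = C0 * exp(-ke*t) = 456 * exp(-0.241*10)
C(10) = 40.96 mg/L


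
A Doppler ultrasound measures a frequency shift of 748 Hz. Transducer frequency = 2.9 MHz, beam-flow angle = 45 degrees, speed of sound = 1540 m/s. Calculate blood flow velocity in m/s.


v = fd * c / (2 * f0 * cos(theta))
v = 748 * 1540 / (2 * 2.9000e+06 * cos(45))
v = 0.2809 m/s


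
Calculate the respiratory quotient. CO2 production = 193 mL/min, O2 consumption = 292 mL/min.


RQ = VCO2 / VO2
RQ = 193 / 292
RQ = 0.661


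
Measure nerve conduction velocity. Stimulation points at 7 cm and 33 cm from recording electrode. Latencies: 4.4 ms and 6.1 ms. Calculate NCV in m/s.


Distance = (33 - 7) / 100 = 0.26 m
dt = (6.1 - 4.4) / 1000 = 0.0017 s
NCV = dist / dt = 152.9 m/s


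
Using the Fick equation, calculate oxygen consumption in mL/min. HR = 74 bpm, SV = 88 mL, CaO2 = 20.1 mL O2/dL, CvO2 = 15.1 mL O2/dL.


CO = HR*SV = 74*88/1000 = 6.512 L/min
a-v O2 diff = 20.1 - 15.1 = 5 mL/dL
VO2 = CO * (CaO2-CvO2) * 10 dL/L
VO2 = 6.512 * 5 * 10
VO2 = 325.6 mL/min


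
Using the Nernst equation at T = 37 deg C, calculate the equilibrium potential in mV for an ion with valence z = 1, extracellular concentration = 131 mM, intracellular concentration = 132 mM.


E = (RT/(zF)) * ln(C_out/C_in)
T = 37 + 273.15 = 310.15 K
E = (8.314 * 310.15 / (1 * 96485)) * ln(131/132)
E = -0.2032 mV


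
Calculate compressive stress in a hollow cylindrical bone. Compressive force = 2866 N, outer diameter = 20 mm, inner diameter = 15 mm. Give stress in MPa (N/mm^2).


A = pi*(r_o^2 - r_i^2)
r_o = 10 mm, r_i = 7.5 mm
A = 137.445 mm^2
sigma = F/A = 2866 / 137.445
sigma = 20.85 MPa


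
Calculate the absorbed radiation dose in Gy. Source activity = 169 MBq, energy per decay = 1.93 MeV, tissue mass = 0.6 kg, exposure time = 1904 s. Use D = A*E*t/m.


A = 169 MBq = 1.6900e+08 Bq
E = 1.93 MeV = 3.09186e-13 J
D = A*E*t/m = 1.6900e+08*3.09186e-13*1904/0.6
D = 0.1658 Gy


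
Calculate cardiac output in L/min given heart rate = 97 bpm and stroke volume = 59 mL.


CO = HR * SV
CO = 97 * 59 / 1000
CO = 5.723 L/min


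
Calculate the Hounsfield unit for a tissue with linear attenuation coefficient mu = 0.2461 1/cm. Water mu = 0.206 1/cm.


HU = ((mu_tissue - mu_water) / mu_water) * 1000
HU = ((0.2461 - 0.206) / 0.206) * 1000
HU = 194.7


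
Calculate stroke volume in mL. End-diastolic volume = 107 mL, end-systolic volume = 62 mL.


SV = EDV - ESV
SV = 107 - 62
SV = 45 mL


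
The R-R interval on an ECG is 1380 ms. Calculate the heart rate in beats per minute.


HR = 60 / RR_interval(s)
RR = 1380 ms = 1.38 s
HR = 60 / 1.38 = 43.48 bpm


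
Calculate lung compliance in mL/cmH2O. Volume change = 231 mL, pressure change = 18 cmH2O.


C = dV / dP
C = 231 / 18
C = 12.83 mL/cmH2O


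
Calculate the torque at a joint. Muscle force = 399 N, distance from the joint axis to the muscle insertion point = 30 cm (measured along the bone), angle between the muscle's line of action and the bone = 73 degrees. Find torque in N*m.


Torque = F * d * sin(theta)   (moment arm = d*sin(theta))
d = 30 cm = 0.3 m
Torque = 399 * 0.3 * sin(73)
Torque = 114.5 N*m


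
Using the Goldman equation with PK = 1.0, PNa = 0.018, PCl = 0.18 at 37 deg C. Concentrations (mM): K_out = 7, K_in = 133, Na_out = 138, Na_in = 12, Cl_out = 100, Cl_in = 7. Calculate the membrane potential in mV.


Vm = (RT/F)*ln((PK*Ko + PNa*Nao + PCl*Cli)/(PK*Ki + PNa*Nai + PCl*Clo))
Numer = 10.744, Denom = 151.216
Vm = -70.67 mV


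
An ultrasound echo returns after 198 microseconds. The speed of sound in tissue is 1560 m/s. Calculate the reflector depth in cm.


depth = c * t / 2
t = 198 us = 1.9800e-04 s
depth = 1560 * 1.9800e-04 / 2
depth = 0.15444 m = 15.444 cm


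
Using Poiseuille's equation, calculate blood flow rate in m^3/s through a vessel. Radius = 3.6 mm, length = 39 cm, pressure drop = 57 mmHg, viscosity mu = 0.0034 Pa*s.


Q = pi*r^4*dP / (8*mu*L)
r = 0.0036 m, L = 0.39 m
dP = 57 mmHg = 7599.354 Pa
Q = 3.7801e-04 m^3/s


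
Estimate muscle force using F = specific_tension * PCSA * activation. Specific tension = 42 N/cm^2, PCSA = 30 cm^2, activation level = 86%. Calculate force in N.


F = sigma * PCSA * activation
F = 42 * 30 * 0.86
F = 1084 N


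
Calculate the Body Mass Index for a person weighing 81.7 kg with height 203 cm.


BMI = weight / height^2
height = 203 cm = 2.03 m
BMI = 81.7 / 2.03^2
BMI = 19.83 kg/m^2


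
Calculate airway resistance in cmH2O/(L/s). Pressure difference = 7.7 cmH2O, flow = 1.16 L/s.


R = dP / flow
R = 7.7 / 1.16
R = 6.638 cmH2O/(L/s)


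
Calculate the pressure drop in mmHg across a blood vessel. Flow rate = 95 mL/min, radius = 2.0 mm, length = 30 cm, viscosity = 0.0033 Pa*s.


dP = 8*mu*L*Q / (pi*r^4)
Q = 95 mL/min = 1.58333e-06 m^3/s
dP = 249.475 Pa = 249.475 / 133.322 mmHg = 1.871 mmHg


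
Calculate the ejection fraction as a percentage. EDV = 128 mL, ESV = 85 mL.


SV = EDV - ESV = 128 - 85 = 43 mL
EF = SV/EDV * 100 = 43/128 * 100
EF = 33.59%


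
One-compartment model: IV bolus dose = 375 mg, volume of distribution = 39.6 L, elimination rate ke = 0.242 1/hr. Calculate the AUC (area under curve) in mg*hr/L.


C0 = Dose/Vd = 375/39.6 = 9.4697 mg/L
AUC = C0/ke = 9.4697/0.242
AUC = 39.13 mg*hr/L


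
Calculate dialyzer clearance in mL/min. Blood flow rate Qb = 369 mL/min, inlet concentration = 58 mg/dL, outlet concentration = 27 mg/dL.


K = Qb * (Cb_in - Cb_out) / Cb_in
K = 369 * (58 - 27) / 58
K = 197.2 mL/min


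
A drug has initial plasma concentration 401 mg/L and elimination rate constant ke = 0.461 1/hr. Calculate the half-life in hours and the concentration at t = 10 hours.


t_half = ln(2) / ke = 0.693147 / 0.461 = 1.504 hr
C(t) = C0 * exp(-ke*t) = 401 * exp(-0.461*10)
C(10) = 3.991 mg/L


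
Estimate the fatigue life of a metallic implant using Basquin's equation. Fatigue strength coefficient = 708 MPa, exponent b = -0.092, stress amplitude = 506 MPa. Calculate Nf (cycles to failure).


sigma_a = sigma_f' * (2Nf)^b
2Nf = (sigma_a/sigma_f')^(1/b)
2Nf = (506/708)^(1/-0.092)
2Nf = 38.519617
Nf = 19.26


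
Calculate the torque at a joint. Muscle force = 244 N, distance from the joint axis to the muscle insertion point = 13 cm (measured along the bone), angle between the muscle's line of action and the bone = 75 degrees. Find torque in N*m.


Torque = F * d * sin(theta)   (moment arm = d*sin(theta))
d = 13 cm = 0.13 m
Torque = 244 * 0.13 * sin(75)
Torque = 30.64 N*m


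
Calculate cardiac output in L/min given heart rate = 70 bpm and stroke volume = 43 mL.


CO = HR * SV
CO = 70 * 43 / 1000
CO = 3.01 L/min


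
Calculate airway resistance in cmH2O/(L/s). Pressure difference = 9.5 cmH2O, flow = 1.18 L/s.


R = dP / flow
R = 9.5 / 1.18
R = 8.051 cmH2O/(L/s)


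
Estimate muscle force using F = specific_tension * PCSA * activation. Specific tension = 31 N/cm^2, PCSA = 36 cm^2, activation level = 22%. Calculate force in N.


F = sigma * PCSA * activation
F = 31 * 36 * 0.22
F = 245.5 N


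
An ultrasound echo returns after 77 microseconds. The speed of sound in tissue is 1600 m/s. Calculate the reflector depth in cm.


depth = c * t / 2
t = 77 us = 7.7000e-05 s
depth = 1600 * 7.7000e-05 / 2
depth = 0.0616 m = 6.16 cm


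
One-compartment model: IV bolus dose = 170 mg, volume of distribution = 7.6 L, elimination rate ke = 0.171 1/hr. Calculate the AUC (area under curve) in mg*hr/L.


C0 = Dose/Vd = 170/7.6 = 22.3684 mg/L
AUC = C0/ke = 22.3684/0.171
AUC = 130.8 mg*hr/L


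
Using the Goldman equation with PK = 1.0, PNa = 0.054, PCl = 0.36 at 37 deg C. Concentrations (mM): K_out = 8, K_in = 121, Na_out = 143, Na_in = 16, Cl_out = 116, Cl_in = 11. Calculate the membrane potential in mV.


Vm = (RT/F)*ln((PK*Ko + PNa*Nao + PCl*Cli)/(PK*Ki + PNa*Nai + PCl*Clo))
Numer = 19.682, Denom = 163.624
Vm = -56.6 mV


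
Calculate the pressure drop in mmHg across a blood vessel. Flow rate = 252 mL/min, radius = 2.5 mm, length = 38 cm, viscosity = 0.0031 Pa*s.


dP = 8*mu*L*Q / (pi*r^4)
Q = 252 mL/min = 4.2e-06 m^3/s
dP = 322.533 Pa = 322.533 / 133.322 mmHg = 2.419 mmHg


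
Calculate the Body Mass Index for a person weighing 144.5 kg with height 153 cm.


BMI = weight / height^2
height = 153 cm = 1.53 m
BMI = 144.5 / 1.53^2
BMI = 61.73 kg/m^2


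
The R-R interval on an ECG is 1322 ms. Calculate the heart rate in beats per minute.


HR = 60 / RR_interval(s)
RR = 1322 ms = 1.322 s
HR = 60 / 1.322 = 45.39 bpm


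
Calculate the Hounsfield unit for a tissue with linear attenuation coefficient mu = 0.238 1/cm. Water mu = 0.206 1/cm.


HU = ((mu_tissue - mu_water) / mu_water) * 1000
HU = ((0.238 - 0.206) / 0.206) * 1000
HU = 155.3


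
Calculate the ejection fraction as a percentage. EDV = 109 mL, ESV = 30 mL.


SV = EDV - ESV = 109 - 30 = 79 mL
EF = SV/EDV * 100 = 79/109 * 100
EF = 72.48%


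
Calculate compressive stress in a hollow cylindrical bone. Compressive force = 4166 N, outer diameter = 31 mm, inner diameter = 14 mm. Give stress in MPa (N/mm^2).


A = pi*(r_o^2 - r_i^2)
r_o = 15.5 mm, r_i = 7 mm
A = 600.83 mm^2
sigma = F/A = 4166 / 600.83
sigma = 6.934 MPa


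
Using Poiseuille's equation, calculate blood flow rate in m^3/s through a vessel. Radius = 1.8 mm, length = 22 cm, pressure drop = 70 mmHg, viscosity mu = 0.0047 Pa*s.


Q = pi*r^4*dP / (8*mu*L)
r = 0.0018 m, L = 0.22 m
dP = 70 mmHg = 9332.54 Pa
Q = 3.7207e-05 m^3/s


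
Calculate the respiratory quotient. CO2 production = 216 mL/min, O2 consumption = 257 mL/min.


RQ = VCO2 / VO2
RQ = 216 / 257
RQ = 0.8405


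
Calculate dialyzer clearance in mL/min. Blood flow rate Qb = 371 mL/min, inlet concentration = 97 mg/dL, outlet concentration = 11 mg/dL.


K = Qb * (Cb_in - Cb_out) / Cb_in
K = 371 * (97 - 11) / 97
K = 328.9 mL/min


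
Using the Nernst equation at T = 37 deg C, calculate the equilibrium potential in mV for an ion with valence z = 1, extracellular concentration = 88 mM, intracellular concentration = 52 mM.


E = (RT/(zF)) * ln(C_out/C_in)
T = 37 + 273.15 = 310.15 K
E = (8.314 * 310.15 / (1 * 96485)) * ln(88/52)
E = 14.06 mV


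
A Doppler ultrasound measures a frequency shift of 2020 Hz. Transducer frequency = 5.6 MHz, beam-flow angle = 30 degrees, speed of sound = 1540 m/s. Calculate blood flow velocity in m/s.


v = fd * c / (2 * f0 * cos(theta))
v = 2020 * 1540 / (2 * 5.6000e+06 * cos(30))
v = 0.3207 m/s


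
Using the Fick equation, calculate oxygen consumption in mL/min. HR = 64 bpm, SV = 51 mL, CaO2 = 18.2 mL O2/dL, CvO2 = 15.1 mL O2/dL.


CO = HR*SV = 64*51/1000 = 3.264 L/min
a-v O2 diff = 18.2 - 15.1 = 3.1 mL/dL
VO2 = CO * (CaO2-CvO2) * 10 dL/L
VO2 = 3.264 * 3.1 * 10
VO2 = 101.2 mL/min


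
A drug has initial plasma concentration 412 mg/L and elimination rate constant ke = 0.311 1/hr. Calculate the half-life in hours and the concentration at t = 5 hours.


t_half = ln(2) / ke = 0.693147 / 0.311 = 2.229 hr
C(t) = C0 * exp(-ke*t) = 412 * exp(-0.311*5)
C(5) = 87.01 mg/L


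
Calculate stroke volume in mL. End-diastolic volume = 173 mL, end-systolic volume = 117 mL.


SV = EDV - ESV
SV = 173 - 117
SV = 56 mL


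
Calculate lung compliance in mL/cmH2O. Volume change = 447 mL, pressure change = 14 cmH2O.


C = dV / dP
C = 447 / 14
C = 31.93 mL/cmH2O


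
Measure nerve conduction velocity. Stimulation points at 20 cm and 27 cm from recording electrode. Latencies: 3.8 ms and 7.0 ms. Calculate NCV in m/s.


Distance = (27 - 20) / 100 = 0.07 m
dt = (7.0 - 3.8) / 1000 = 0.0032 s
NCV = dist / dt = 21.88 m/s


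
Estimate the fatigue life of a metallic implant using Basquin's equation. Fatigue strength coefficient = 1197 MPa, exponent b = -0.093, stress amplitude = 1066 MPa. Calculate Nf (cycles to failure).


sigma_a = sigma_f' * (2Nf)^b
2Nf = (sigma_a/sigma_f')^(1/b)
2Nf = (1066/1197)^(1/-0.093)
2Nf = 3.4774227
Nf = 1.739


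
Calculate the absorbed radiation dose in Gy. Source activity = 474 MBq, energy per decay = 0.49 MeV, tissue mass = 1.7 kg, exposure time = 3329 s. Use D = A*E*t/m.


A = 474 MBq = 4.7400e+08 Bq
E = 0.49 MeV = 7.8498e-14 J
D = A*E*t/m = 4.7400e+08*7.8498e-14*3329/1.7
D = 0.07286 Gy


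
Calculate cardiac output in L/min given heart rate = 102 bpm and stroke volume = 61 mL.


CO = HR * SV
CO = 102 * 61 / 1000
CO = 6.222 L/min


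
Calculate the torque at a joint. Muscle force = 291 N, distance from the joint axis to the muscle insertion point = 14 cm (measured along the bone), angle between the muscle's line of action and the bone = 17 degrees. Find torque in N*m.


Torque = F * d * sin(theta)   (moment arm = d*sin(theta))
d = 14 cm = 0.14 m
Torque = 291 * 0.14 * sin(17)
Torque = 11.91 N*m


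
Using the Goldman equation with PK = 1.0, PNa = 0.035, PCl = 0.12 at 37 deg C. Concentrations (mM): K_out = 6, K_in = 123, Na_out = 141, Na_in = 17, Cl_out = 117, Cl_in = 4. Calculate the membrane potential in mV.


Vm = (RT/F)*ln((PK*Ko + PNa*Nao + PCl*Cli)/(PK*Ki + PNa*Nai + PCl*Clo))
Numer = 11.415, Denom = 137.635
Vm = -66.54 mV


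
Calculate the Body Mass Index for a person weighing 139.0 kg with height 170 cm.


BMI = weight / height^2
height = 170 cm = 1.7 m
BMI = 139.0 / 1.7^2
BMI = 48.1 kg/m^2


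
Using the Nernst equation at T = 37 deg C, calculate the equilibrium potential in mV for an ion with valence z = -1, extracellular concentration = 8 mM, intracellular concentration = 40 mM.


E = (RT/(zF)) * ln(C_out/C_in)
T = 37 + 273.15 = 310.15 K
E = (8.314 * 310.15 / (-1 * 96485)) * ln(8/40)
E = 43.01 mV


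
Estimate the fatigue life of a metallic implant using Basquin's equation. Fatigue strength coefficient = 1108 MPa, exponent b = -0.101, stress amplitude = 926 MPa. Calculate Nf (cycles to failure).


sigma_a = sigma_f' * (2Nf)^b
2Nf = (sigma_a/sigma_f')^(1/b)
2Nf = (926/1108)^(1/-0.101)
2Nf = 5.9097896
Nf = 2.955


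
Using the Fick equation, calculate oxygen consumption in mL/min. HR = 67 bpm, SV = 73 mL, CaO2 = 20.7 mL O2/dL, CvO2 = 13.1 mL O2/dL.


CO = HR*SV = 67*73/1000 = 4.891 L/min
a-v O2 diff = 20.7 - 13.1 = 7.6 mL/dL
VO2 = CO * (CaO2-CvO2) * 10 dL/L
VO2 = 4.891 * 7.6 * 10
VO2 = 371.7 mL/min


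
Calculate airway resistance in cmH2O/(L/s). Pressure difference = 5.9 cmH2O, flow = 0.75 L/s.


R = dP / flow
R = 5.9 / 0.75
R = 7.867 cmH2O/(L/s)


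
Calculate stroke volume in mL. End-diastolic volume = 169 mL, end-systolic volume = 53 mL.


SV = EDV - ESV
SV = 169 - 53
SV = 116 mL


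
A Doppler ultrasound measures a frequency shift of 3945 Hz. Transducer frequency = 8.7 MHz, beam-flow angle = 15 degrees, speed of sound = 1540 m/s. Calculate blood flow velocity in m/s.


v = fd * c / (2 * f0 * cos(theta))
v = 3945 * 1540 / (2 * 8.7000e+06 * cos(15))
v = 0.3615 m/s


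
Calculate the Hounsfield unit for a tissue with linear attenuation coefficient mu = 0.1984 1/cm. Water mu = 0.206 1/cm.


HU = ((mu_tissue - mu_water) / mu_water) * 1000
HU = ((0.1984 - 0.206) / 0.206) * 1000
HU = -36.89


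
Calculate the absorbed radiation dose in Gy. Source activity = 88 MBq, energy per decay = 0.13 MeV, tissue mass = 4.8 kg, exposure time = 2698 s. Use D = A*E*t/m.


A = 88 MBq = 8.8000e+07 Bq
E = 0.13 MeV = 2.0826e-14 J
D = A*E*t/m = 8.8000e+07*2.0826e-14*2698/4.8
D = 0.00103 Gy


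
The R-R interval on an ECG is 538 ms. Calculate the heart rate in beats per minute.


HR = 60 / RR_interval(s)
RR = 538 ms = 0.538 s
HR = 60 / 0.538 = 111.5 bpm


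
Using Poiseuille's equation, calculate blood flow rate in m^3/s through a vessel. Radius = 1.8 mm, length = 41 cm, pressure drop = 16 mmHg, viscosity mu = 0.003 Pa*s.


Q = pi*r^4*dP / (8*mu*L)
r = 0.0018 m, L = 0.41 m
dP = 16 mmHg = 2133.152 Pa
Q = 7.1494e-06 m^3/s


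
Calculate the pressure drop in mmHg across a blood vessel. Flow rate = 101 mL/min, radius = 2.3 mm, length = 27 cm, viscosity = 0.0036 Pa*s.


dP = 8*mu*L*Q / (pi*r^4)
Q = 101 mL/min = 1.68333e-06 m^3/s
dP = 148.89 Pa = 148.89 / 133.322 mmHg = 1.117 mmHg
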